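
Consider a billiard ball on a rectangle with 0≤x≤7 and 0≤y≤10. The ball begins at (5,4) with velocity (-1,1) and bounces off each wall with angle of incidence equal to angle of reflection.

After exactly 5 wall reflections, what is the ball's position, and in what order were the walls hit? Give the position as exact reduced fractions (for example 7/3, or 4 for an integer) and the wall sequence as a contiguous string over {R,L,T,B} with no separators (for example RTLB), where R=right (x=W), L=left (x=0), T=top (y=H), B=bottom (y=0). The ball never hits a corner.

Final position: (0,3)
Wall sequence: LTRBL

1. t=5 → L at (0,9); v=(1,1)
2. t=1 → T at (1,10); v=(1,-1)
3. t=6 → R at (7,4); v=(-1,-1)
4. t=4 → B at (3,0); v=(-1,1)
5. t=3 → L at (0,3); v=(1,1)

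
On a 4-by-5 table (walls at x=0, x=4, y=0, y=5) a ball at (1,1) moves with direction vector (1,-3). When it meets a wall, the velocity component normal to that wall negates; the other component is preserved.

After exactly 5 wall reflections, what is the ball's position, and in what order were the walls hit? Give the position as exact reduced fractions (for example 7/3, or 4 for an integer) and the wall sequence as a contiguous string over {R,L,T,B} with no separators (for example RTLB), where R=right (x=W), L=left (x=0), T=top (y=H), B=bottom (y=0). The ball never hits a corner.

1. t=1/3 → B at (4/3,0); v=(1,3)
2. t=5/3 → T at (3,5); v=(1,-3)
3. t=1 → R at (4,2); v=(-1,-3)
4. t=2/3 → B at (10/3,0); v=(-1,3)
5. t=5/3 → T at (5/3,5); v=(-1,-3)

Final position: (5/3,5)
Wall sequence: BTRBT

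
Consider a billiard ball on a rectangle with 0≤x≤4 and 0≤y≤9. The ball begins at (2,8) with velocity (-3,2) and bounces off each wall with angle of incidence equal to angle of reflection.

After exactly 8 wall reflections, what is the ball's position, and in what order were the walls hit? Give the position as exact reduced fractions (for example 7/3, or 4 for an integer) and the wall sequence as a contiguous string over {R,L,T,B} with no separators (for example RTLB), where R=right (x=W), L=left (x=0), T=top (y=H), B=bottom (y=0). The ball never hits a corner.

1. t=1/2 → T at (1/2,9); v=(-3,-2)
2. t=1/6 → L at (0,26/3); v=(3,-2)
3. t=4/3 → R at (4,6); v=(-3,-2)
4. t=4/3 → L at (0,10/3); v=(3,-2)
5. t=4/3 → R at (4,2/3); v=(-3,-2)
6. t=1/3 → B at (3,0); v=(-3,2)
7. t=1 → L at (0,2); v=(3,2)
8. t=4/3 → R at (4,14/3); v=(-3,2)

Final position: (4,14/3)
Wall sequence: TLRLRBLR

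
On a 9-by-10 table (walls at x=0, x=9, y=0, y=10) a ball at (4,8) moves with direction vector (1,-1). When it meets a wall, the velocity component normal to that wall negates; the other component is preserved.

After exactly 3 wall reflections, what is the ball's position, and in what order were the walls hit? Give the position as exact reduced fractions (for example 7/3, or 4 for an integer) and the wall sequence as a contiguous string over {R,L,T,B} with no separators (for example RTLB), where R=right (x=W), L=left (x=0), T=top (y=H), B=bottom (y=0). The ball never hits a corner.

Final position: (0,6)
Wall sequence: RBL

1. t=5 → R at (9,3); v=(-1,-1)
2. t=3 → B at (6,0); v=(-1,1)
3. t=6 → L at (0,6); v=(1,1)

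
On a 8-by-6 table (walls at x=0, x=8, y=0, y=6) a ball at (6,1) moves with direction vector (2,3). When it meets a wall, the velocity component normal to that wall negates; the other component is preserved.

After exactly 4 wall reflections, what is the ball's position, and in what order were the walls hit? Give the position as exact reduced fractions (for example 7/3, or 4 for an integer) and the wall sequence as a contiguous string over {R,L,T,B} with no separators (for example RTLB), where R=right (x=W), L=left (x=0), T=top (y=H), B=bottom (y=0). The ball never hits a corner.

Final position: (0,4)
Wall sequence: RTBL

1. t=1 → R at (8,4); v=(-2,3)
2. t=2/3 → T at (20/3,6); v=(-2,-3)
3. t=2 → B at (8/3,0); v=(-2,3)
4. t=4/3 → L at (0,4); v=(2,3)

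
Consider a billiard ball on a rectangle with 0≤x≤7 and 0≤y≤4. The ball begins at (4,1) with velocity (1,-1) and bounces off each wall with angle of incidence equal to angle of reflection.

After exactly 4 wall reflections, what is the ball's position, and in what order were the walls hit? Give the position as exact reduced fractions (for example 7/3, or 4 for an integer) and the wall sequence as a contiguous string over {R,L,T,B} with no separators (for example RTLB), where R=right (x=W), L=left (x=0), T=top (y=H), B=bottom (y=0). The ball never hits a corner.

1. t=1 → B at (5,0); v=(1,1)
2. t=2 → R at (7,2); v=(-1,1)
3. t=2 → T at (5,4); v=(-1,-1)
4. t=4 → B at (1,0); v=(-1,1)

Final position: (1,0)
Wall sequence: BRTB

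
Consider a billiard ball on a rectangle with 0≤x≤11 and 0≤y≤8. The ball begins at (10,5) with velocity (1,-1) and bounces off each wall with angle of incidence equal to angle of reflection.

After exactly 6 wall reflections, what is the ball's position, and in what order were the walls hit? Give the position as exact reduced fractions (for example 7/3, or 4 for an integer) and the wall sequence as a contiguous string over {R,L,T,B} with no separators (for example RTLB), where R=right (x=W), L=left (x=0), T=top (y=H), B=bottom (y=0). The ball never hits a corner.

Final position: (11,2)
Wall sequence: RBLTBR

1. t=1 → R at (11,4); v=(-1,-1)
2. t=4 → B at (7,0); v=(-1,1)
3. t=7 → L at (0,7); v=(1,1)
4. t=1 → T at (1,8); v=(1,-1)
5. t=8 → B at (9,0); v=(1,1)
6. t=2 → R at (11,2); v=(-1,1)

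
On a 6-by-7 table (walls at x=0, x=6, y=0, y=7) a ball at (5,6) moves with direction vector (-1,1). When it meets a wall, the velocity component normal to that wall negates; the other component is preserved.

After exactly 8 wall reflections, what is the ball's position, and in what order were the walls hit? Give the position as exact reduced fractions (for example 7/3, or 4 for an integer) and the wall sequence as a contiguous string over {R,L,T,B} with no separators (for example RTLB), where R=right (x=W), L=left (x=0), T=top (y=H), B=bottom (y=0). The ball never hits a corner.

Final position: (6,1)
Wall sequence: TLBRTLBR

1. t=1 → T at (4,7); v=(-1,-1)
2. t=4 → L at (0,3); v=(1,-1)
3. t=3 → B at (3,0); v=(1,1)
4. t=3 → R at (6,3); v=(-1,1)
5. t=4 → T at (2,7); v=(-1,-1)
6. t=2 → L at (0,5); v=(1,-1)
7. t=5 → B at (5,0); v=(1,1)
8. t=1 → R at (6,1); v=(-1,1)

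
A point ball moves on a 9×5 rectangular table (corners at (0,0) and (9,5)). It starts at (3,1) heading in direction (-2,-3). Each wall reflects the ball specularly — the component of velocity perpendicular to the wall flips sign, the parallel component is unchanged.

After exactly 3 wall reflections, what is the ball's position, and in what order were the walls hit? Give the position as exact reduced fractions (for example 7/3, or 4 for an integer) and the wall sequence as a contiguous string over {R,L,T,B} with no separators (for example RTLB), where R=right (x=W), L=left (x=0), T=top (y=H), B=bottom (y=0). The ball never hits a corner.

Final position: (1,5)
Wall sequence: BLT

1. t=1/3 → B at (7/3,0); v=(-2,3)
2. t=7/6 → L at (0,7/2); v=(2,3)
3. t=1/2 → T at (1,5); v=(2,-3)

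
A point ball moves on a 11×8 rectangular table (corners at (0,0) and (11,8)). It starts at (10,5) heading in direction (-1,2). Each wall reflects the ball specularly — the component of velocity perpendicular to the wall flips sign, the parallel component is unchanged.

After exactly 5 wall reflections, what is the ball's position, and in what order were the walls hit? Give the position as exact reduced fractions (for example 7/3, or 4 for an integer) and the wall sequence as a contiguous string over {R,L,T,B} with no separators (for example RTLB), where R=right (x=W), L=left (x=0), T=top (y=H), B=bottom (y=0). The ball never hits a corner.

Final position: (7/2,0)
Wall sequence: TBTLB

1. t=3/2 → T at (17/2,8); v=(-1,-2)
2. t=4 → B at (9/2,0); v=(-1,2)
3. t=4 → T at (1/2,8); v=(-1,-2)
4. t=1/2 → L at (0,7); v=(1,-2)
5. t=7/2 → B at (7/2,0); v=(1,2)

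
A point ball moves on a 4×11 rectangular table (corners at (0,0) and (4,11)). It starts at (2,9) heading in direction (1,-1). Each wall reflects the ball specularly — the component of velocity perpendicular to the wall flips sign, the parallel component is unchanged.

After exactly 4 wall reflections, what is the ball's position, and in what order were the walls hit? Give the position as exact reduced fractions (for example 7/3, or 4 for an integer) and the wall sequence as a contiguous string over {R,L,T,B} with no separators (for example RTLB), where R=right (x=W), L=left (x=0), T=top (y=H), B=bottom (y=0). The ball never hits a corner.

1. t=2 → R at (4,7); v=(-1,-1)
2. t=4 → L at (0,3); v=(1,-1)
3. t=3 → B at (3,0); v=(1,1)
4. t=1 → R at (4,1); v=(-1,1)

Final position: (4,1)
Wall sequence: RLBR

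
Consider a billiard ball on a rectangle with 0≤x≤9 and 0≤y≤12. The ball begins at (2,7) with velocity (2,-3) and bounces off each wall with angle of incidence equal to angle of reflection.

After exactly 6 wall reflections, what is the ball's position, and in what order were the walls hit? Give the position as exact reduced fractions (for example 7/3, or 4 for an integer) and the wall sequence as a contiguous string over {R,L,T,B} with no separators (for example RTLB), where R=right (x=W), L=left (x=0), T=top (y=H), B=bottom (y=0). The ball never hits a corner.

Final position: (9,13/2)
Wall sequence: BRTLBR

1. t=7/3 → B at (20/3,0); v=(2,3)
2. t=7/6 → R at (9,7/2); v=(-2,3)
3. t=17/6 → T at (10/3,12); v=(-2,-3)
4. t=5/3 → L at (0,7); v=(2,-3)
5. t=7/3 → B at (14/3,0); v=(2,3)
6. t=13/6 → R at (9,13/2); v=(-2,3)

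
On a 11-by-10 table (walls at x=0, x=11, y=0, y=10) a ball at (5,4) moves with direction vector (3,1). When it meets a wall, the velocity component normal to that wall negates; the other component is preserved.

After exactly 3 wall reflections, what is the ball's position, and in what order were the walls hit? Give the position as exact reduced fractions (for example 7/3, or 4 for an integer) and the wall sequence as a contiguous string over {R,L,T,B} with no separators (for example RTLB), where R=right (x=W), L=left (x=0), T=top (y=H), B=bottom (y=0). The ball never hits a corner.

1. t=2 → R at (11,6); v=(-3,1)
2. t=11/3 → L at (0,29/3); v=(3,1)
3. t=1/3 → T at (1,10); v=(3,-1)

Final position: (1,10)
Wall sequence: RLT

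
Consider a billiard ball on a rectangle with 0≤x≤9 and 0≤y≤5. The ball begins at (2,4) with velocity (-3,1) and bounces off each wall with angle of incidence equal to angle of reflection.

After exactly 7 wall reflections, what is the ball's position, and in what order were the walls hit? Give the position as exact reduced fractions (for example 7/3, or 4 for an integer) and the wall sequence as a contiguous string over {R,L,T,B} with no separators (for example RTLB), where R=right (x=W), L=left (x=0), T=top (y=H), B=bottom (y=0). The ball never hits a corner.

1. t=2/3 → L at (0,14/3); v=(3,1)
2. t=1/3 → T at (1,5); v=(3,-1)
3. t=8/3 → R at (9,7/3); v=(-3,-1)
4. t=7/3 → B at (2,0); v=(-3,1)
5. t=2/3 → L at (0,2/3); v=(3,1)
6. t=3 → R at (9,11/3); v=(-3,1)
7. t=4/3 → T at (5,5); v=(-3,-1)

Final position: (5,5)
Wall sequence: LTRBLRT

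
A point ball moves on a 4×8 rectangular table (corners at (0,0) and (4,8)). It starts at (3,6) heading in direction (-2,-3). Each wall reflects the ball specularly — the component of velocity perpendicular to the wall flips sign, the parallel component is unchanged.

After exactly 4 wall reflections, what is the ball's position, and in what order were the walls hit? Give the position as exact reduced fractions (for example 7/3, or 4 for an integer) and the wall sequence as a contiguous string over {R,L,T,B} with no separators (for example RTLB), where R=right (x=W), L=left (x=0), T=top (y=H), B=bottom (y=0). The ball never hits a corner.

1. t=3/2 → L at (0,3/2); v=(2,-3)
2. t=1/2 → B at (1,0); v=(2,3)
3. t=3/2 → R at (4,9/2); v=(-2,3)
4. t=7/6 → T at (5/3,8); v=(-2,-3)

Final position: (5/3,8)
Wall sequence: LBRT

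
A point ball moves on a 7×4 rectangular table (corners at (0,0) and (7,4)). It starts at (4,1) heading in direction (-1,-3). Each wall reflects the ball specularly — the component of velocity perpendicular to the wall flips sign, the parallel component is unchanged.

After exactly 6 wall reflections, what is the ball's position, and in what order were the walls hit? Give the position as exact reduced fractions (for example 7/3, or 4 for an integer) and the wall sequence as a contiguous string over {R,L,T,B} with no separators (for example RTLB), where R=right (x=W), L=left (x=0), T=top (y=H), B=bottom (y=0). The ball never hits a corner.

1. t=1/3 → B at (11/3,0); v=(-1,3)
2. t=4/3 → T at (7/3,4); v=(-1,-3)
3. t=4/3 → B at (1,0); v=(-1,3)
4. t=1 → L at (0,3); v=(1,3)
5. t=1/3 → T at (1/3,4); v=(1,-3)
6. t=4/3 → B at (5/3,0); v=(1,3)

Final position: (5/3,0)
Wall sequence: BTBLTB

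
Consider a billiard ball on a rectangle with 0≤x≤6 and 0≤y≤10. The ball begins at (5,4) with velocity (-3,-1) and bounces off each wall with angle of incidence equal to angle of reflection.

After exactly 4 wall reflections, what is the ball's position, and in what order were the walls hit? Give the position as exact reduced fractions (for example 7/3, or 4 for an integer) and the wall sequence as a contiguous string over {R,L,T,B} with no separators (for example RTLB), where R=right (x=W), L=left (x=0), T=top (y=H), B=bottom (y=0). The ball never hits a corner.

Final position: (0,5/3)
Wall sequence: LRBL

1. t=5/3 → L at (0,7/3); v=(3,-1)
2. t=2 → R at (6,1/3); v=(-3,-1)
3. t=1/3 → B at (5,0); v=(-3,1)
4. t=5/3 → L at (0,5/3); v=(3,1)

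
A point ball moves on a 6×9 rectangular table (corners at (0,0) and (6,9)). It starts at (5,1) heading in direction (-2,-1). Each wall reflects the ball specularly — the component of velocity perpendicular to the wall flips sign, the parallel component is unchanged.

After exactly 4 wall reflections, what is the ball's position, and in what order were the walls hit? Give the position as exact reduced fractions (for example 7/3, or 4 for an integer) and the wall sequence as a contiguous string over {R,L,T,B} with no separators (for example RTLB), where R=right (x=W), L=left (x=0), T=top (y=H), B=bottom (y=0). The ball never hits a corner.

Final position: (0,15/2)
Wall sequence: BLRL

1. t=1 → B at (3,0); v=(-2,1)
2. t=3/2 → L at (0,3/2); v=(2,1)
3. t=3 → R at (6,9/2); v=(-2,1)
4. t=3 → L at (0,15/2); v=(2,1)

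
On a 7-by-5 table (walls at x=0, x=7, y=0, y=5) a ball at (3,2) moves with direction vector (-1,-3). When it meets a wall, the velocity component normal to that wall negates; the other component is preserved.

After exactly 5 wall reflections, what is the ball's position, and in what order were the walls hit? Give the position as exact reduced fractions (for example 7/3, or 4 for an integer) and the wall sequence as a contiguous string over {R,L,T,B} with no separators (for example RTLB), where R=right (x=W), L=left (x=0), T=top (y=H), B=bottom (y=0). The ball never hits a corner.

Final position: (8/3,5)
Wall sequence: BTLBT

1. t=2/3 → B at (7/3,0); v=(-1,3)
2. t=5/3 → T at (2/3,5); v=(-1,-3)
3. t=2/3 → L at (0,3); v=(1,-3)
4. t=1 → B at (1,0); v=(1,3)
5. t=5/3 → T at (8/3,5); v=(1,-3)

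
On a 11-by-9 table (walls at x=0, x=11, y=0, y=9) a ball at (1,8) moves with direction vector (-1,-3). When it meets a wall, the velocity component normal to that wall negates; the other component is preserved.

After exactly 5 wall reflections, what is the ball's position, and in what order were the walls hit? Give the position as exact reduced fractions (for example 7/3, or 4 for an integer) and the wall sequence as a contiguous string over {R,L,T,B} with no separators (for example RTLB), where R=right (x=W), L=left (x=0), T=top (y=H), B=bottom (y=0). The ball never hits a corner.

Final position: (32/3,9)
Wall sequence: LBTBT

1. t=1 → L at (0,5); v=(1,-3)
2. t=5/3 → B at (5/3,0); v=(1,3)
3. t=3 → T at (14/3,9); v=(1,-3)
4. t=3 → B at (23/3,0); v=(1,3)
5. t=3 → T at (32/3,9); v=(1,-3)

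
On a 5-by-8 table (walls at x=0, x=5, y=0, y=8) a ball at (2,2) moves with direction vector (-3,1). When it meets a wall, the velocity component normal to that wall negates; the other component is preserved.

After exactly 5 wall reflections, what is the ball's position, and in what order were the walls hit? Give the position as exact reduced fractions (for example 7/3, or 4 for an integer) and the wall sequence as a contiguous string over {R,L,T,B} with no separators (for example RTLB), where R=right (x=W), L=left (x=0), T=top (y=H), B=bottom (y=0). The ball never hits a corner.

1. t=2/3 → L at (0,8/3); v=(3,1)
2. t=5/3 → R at (5,13/3); v=(-3,1)
3. t=5/3 → L at (0,6); v=(3,1)
4. t=5/3 → R at (5,23/3); v=(-3,1)
5. t=1/3 → T at (4,8); v=(-3,-1)

Final position: (4,8)
Wall sequence: LRLRT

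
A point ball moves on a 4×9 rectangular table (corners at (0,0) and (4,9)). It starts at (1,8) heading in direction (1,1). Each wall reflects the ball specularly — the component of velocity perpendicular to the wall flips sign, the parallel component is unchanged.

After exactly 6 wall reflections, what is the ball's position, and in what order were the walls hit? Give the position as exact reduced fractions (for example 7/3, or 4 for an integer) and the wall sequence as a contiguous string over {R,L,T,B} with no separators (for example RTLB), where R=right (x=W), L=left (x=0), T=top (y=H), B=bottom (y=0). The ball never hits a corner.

Final position: (0,5)
Wall sequence: TRLBRL

1. t=1 → T at (2,9); v=(1,-1)
2. t=2 → R at (4,7); v=(-1,-1)
3. t=4 → L at (0,3); v=(1,-1)
4. t=3 → B at (3,0); v=(1,1)
5. t=1 → R at (4,1); v=(-1,1)
6. t=4 → L at (0,5); v=(1,1)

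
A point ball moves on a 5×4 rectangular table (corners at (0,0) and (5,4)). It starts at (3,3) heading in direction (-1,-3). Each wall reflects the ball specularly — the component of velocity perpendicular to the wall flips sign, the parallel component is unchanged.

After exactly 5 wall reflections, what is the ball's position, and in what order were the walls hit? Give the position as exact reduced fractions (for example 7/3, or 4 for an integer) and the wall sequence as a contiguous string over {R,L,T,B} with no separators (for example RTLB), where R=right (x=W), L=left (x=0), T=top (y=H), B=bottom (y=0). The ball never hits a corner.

1. t=1 → B at (2,0); v=(-1,3)
2. t=4/3 → T at (2/3,4); v=(-1,-3)
3. t=2/3 → L at (0,2); v=(1,-3)
4. t=2/3 → B at (2/3,0); v=(1,3)
5. t=4/3 → T at (2,4); v=(1,-3)

Final position: (2,4)
Wall sequence: BTLBT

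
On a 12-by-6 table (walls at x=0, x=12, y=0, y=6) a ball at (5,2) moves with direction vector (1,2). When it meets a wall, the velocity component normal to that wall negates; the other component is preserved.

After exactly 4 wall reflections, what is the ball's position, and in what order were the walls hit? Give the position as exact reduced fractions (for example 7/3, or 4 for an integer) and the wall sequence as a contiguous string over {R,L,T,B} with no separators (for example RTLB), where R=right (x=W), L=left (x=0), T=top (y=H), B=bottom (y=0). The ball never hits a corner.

Final position: (11,6)
Wall sequence: TBRT

1. t=2 → T at (7,6); v=(1,-2)
2. t=3 → B at (10,0); v=(1,2)
3. t=2 → R at (12,4); v=(-1,2)
4. t=1 → T at (11,6); v=(-1,-2)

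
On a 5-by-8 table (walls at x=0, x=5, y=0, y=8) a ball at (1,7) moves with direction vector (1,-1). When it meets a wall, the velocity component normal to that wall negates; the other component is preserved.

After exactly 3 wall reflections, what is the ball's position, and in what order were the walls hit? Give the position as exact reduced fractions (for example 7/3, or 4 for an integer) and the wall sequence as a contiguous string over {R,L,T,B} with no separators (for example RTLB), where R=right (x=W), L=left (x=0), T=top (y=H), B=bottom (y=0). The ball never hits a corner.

1. t=4 → R at (5,3); v=(-1,-1)
2. t=3 → B at (2,0); v=(-1,1)
3. t=2 → L at (0,2); v=(1,1)

Final position: (0,2)
Wall sequence: RBL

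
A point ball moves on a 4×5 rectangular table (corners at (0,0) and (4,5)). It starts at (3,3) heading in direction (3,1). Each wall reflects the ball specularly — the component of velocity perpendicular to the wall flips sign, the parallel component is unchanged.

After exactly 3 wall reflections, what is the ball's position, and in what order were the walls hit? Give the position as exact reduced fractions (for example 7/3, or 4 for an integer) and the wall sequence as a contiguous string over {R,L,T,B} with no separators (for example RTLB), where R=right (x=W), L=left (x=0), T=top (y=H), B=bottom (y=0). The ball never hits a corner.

1. t=1/3 → R at (4,10/3); v=(-3,1)
2. t=4/3 → L at (0,14/3); v=(3,1)
3. t=1/3 → T at (1,5); v=(3,-1)

Final position: (1,5)
Wall sequence: RLT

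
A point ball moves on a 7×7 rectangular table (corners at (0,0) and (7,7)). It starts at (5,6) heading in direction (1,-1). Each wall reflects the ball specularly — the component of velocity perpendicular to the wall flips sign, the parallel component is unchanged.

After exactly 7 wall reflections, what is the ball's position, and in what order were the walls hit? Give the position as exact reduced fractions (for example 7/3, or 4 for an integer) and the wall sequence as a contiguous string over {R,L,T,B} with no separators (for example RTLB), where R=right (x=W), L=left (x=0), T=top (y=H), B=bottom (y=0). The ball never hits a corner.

Final position: (0,3)
Wall sequence: RBLTRBL

1. t=2 → R at (7,4); v=(-1,-1)
2. t=4 → B at (3,0); v=(-1,1)
3. t=3 → L at (0,3); v=(1,1)
4. t=4 → T at (4,7); v=(1,-1)
5. t=3 → R at (7,4); v=(-1,-1)
6. t=4 → B at (3,0); v=(-1,1)
7. t=3 → L at (0,3); v=(1,1)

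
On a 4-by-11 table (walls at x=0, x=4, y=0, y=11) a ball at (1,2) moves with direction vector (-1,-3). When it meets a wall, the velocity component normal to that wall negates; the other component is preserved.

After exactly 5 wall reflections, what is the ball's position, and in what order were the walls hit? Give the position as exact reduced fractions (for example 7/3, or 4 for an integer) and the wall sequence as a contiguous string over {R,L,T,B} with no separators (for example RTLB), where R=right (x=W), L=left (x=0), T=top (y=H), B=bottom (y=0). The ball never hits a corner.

Final position: (1,0)
Wall sequence: BLTRB

1. t=2/3 → B at (1/3,0); v=(-1,3)
2. t=1/3 → L at (0,1); v=(1,3)
3. t=10/3 → T at (10/3,11); v=(1,-3)
4. t=2/3 → R at (4,9); v=(-1,-3)
5. t=3 → B at (1,0); v=(-1,3)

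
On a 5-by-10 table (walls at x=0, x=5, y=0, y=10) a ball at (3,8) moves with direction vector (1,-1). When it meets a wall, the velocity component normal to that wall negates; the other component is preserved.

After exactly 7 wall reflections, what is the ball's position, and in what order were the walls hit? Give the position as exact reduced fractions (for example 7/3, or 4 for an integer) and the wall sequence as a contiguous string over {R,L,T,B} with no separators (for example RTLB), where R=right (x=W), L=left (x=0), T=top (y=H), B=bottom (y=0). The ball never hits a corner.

1. t=2 → R at (5,6); v=(-1,-1)
2. t=5 → L at (0,1); v=(1,-1)
3. t=1 → B at (1,0); v=(1,1)
4. t=4 → R at (5,4); v=(-1,1)
5. t=5 → L at (0,9); v=(1,1)
6. t=1 → T at (1,10); v=(1,-1)
7. t=4 → R at (5,6); v=(-1,-1)

Final position: (5,6)
Wall sequence: RLBRLTR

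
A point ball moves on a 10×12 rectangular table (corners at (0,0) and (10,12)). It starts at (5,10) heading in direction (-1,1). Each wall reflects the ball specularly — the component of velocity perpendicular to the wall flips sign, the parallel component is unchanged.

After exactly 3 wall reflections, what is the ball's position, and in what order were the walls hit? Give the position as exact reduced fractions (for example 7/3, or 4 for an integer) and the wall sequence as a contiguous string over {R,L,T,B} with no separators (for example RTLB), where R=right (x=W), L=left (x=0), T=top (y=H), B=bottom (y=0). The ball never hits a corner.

1. t=2 → T at (3,12); v=(-1,-1)
2. t=3 → L at (0,9); v=(1,-1)
3. t=9 → B at (9,0); v=(1,1)

Final position: (9,0)
Wall sequence: TLB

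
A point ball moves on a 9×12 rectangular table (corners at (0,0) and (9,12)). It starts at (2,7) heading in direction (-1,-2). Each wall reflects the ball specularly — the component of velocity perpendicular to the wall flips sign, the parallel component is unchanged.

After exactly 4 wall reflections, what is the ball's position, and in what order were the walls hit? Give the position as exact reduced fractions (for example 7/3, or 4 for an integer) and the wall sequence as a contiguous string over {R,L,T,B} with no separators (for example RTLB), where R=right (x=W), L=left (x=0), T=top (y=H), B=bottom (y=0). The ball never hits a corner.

1. t=2 → L at (0,3); v=(1,-2)
2. t=3/2 → B at (3/2,0); v=(1,2)
3. t=6 → T at (15/2,12); v=(1,-2)
4. t=3/2 → R at (9,9); v=(-1,-2)

Final position: (9,9)
Wall sequence: LBTR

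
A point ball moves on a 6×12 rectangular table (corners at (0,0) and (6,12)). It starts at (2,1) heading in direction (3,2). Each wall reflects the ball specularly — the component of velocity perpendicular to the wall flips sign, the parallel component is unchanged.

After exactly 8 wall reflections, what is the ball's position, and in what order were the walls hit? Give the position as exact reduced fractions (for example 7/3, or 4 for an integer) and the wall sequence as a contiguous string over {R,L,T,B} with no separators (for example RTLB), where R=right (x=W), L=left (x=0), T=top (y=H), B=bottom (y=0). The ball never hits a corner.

Final position: (1/2,0)
Wall sequence: RLRTLRLB

1. t=4/3 → R at (6,11/3); v=(-3,2)
2. t=2 → L at (0,23/3); v=(3,2)
3. t=2 → R at (6,35/3); v=(-3,2)
4. t=1/6 → T at (11/2,12); v=(-3,-2)
5. t=11/6 → L at (0,25/3); v=(3,-2)
6. t=2 → R at (6,13/3); v=(-3,-2)
7. t=2 → L at (0,1/3); v=(3,-2)
8. t=1/6 → B at (1/2,0); v=(3,2)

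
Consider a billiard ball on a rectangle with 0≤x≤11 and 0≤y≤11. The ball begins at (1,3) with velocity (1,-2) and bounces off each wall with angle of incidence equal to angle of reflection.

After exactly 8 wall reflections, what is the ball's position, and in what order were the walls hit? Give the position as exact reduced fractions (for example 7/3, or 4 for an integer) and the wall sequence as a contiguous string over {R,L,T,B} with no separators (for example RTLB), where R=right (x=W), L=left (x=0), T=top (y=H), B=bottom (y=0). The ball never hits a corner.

Final position: (8,11)
Wall sequence: BTRBTLBT

1. t=3/2 → B at (5/2,0); v=(1,2)
2. t=11/2 → T at (8,11); v=(1,-2)
3. t=3 → R at (11,5); v=(-1,-2)
4. t=5/2 → B at (17/2,0); v=(-1,2)
5. t=11/2 → T at (3,11); v=(-1,-2)
6. t=3 → L at (0,5); v=(1,-2)
7. t=5/2 → B at (5/2,0); v=(1,2)
8. t=11/2 → T at (8,11); v=(1,-2)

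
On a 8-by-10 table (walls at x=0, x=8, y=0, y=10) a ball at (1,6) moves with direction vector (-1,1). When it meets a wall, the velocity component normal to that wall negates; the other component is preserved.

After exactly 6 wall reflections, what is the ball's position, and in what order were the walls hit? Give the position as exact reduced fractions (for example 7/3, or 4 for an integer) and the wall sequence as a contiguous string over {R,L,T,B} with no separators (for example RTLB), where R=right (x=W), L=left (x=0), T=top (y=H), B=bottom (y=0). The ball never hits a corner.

1. t=1 → L at (0,7); v=(1,1)
2. t=3 → T at (3,10); v=(1,-1)
3. t=5 → R at (8,5); v=(-1,-1)
4. t=5 → B at (3,0); v=(-1,1)
5. t=3 → L at (0,3); v=(1,1)
6. t=7 → T at (7,10); v=(1,-1)

Final position: (7,10)
Wall sequence: LTRBLT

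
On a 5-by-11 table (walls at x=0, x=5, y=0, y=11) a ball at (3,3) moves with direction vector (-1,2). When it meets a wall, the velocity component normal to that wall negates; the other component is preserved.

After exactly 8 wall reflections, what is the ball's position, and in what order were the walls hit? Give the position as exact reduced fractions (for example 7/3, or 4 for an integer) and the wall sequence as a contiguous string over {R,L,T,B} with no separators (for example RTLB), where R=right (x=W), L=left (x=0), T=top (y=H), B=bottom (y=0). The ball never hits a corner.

1. t=3 → L at (0,9); v=(1,2)
2. t=1 → T at (1,11); v=(1,-2)
3. t=4 → R at (5,3); v=(-1,-2)
4. t=3/2 → B at (7/2,0); v=(-1,2)
5. t=7/2 → L at (0,7); v=(1,2)
6. t=2 → T at (2,11); v=(1,-2)
7. t=3 → R at (5,5); v=(-1,-2)
8. t=5/2 → B at (5/2,0); v=(-1,2)

Final position: (5/2,0)
Wall sequence: LTRBLTRB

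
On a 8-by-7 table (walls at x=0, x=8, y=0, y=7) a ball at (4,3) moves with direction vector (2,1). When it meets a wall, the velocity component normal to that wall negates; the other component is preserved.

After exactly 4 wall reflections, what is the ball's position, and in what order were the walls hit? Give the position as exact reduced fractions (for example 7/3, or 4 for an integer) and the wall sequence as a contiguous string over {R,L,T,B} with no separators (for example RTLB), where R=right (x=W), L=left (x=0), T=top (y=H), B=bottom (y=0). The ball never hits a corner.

1. t=2 → R at (8,5); v=(-2,1)
2. t=2 → T at (4,7); v=(-2,-1)
3. t=2 → L at (0,5); v=(2,-1)
4. t=4 → R at (8,1); v=(-2,-1)

Final position: (8,1)
Wall sequence: RTLR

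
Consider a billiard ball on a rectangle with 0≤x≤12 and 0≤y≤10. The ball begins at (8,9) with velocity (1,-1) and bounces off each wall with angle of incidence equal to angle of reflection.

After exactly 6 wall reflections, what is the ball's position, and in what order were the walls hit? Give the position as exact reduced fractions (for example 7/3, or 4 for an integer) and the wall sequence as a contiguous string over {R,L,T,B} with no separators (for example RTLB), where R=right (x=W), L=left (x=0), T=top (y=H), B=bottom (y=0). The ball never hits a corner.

1. t=4 → R at (12,5); v=(-1,-1)
2. t=5 → B at (7,0); v=(-1,1)
3. t=7 → L at (0,7); v=(1,1)
4. t=3 → T at (3,10); v=(1,-1)
5. t=9 → R at (12,1); v=(-1,-1)
6. t=1 → B at (11,0); v=(-1,1)

Final position: (11,0)
Wall sequence: RBLTRB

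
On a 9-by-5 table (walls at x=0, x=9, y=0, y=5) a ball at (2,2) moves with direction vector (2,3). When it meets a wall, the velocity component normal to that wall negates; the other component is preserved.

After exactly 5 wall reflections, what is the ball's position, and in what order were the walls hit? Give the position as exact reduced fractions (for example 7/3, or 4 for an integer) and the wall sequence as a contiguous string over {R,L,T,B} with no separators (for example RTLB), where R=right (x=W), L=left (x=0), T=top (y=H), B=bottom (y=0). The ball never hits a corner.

1. t=1 → T at (4,5); v=(2,-3)
2. t=5/3 → B at (22/3,0); v=(2,3)
3. t=5/6 → R at (9,5/2); v=(-2,3)
4. t=5/6 → T at (22/3,5); v=(-2,-3)
5. t=5/3 → B at (4,0); v=(-2,3)

Final position: (4,0)
Wall sequence: TBRTB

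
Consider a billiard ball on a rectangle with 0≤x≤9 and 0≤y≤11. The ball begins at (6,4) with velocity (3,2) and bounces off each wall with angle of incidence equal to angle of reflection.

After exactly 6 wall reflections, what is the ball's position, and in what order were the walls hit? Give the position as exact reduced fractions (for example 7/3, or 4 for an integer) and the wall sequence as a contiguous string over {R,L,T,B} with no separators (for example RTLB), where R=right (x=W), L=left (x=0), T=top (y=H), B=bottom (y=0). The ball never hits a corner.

Final position: (0,2)
Wall sequence: RTLRBL

1. t=1 → R at (9,6); v=(-3,2)
2. t=5/2 → T at (3/2,11); v=(-3,-2)
3. t=1/2 → L at (0,10); v=(3,-2)
4. t=3 → R at (9,4); v=(-3,-2)
5. t=2 → B at (3,0); v=(-3,2)
6. t=1 → L at (0,2); v=(3,2)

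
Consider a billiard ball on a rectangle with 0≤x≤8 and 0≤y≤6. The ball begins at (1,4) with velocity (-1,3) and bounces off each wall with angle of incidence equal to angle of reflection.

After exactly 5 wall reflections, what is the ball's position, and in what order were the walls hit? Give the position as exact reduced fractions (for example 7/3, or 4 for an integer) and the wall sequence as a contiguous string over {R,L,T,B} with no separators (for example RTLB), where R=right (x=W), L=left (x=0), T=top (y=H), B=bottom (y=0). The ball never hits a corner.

1. t=2/3 → T at (1/3,6); v=(-1,-3)
2. t=1/3 → L at (0,5); v=(1,-3)
3. t=5/3 → B at (5/3,0); v=(1,3)
4. t=2 → T at (11/3,6); v=(1,-3)
5. t=2 → B at (17/3,0); v=(1,3)

Final position: (17/3,0)
Wall sequence: TLBTB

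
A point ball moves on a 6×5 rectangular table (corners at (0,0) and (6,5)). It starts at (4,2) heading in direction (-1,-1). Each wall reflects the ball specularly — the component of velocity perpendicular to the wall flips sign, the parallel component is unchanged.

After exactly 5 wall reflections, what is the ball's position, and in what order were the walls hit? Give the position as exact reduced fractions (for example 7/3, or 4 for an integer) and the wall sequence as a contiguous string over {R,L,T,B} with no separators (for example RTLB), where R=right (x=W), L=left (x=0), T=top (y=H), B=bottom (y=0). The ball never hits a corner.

1. t=2 → B at (2,0); v=(-1,1)
2. t=2 → L at (0,2); v=(1,1)
3. t=3 → T at (3,5); v=(1,-1)
4. t=3 → R at (6,2); v=(-1,-1)
5. t=2 → B at (4,0); v=(-1,1)

Final position: (4,0)
Wall sequence: BLTRB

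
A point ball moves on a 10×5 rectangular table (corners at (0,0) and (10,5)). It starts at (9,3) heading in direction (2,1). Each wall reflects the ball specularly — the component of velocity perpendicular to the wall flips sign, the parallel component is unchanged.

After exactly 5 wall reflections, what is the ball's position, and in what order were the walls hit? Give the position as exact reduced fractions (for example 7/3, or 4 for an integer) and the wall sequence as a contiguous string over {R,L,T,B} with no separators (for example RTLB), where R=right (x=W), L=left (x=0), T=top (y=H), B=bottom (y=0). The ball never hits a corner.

Final position: (10,7/2)
Wall sequence: RTLBR

1. t=1/2 → R at (10,7/2); v=(-2,1)
2. t=3/2 → T at (7,5); v=(-2,-1)
3. t=7/2 → L at (0,3/2); v=(2,-1)
4. t=3/2 → B at (3,0); v=(2,1)
5. t=7/2 → R at (10,7/2); v=(-2,1)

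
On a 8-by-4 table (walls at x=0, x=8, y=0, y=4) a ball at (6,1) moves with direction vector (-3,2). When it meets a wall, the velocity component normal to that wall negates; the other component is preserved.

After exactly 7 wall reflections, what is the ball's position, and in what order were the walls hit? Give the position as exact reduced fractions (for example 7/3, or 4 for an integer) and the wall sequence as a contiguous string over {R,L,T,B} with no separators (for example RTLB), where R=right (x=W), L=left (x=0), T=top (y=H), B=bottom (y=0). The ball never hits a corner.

1. t=3/2 → T at (3/2,4); v=(-3,-2)
2. t=1/2 → L at (0,3); v=(3,-2)
3. t=3/2 → B at (9/2,0); v=(3,2)
4. t=7/6 → R at (8,7/3); v=(-3,2)
5. t=5/6 → T at (11/2,4); v=(-3,-2)
6. t=11/6 → L at (0,1/3); v=(3,-2)
7. t=1/6 → B at (1/2,0); v=(3,2)

Final position: (1/2,0)
Wall sequence: TLBRTLB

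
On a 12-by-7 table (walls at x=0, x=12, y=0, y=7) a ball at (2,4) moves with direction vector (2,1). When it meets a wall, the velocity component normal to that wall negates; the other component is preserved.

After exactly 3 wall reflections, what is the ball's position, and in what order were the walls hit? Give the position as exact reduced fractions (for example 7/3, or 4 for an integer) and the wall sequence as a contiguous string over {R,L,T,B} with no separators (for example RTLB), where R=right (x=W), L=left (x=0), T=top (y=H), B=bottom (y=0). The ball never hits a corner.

Final position: (2,0)
Wall sequence: TRB

1. t=3 → T at (8,7); v=(2,-1)
2. t=2 → R at (12,5); v=(-2,-1)
3. t=5 → B at (2,0); v=(-2,1)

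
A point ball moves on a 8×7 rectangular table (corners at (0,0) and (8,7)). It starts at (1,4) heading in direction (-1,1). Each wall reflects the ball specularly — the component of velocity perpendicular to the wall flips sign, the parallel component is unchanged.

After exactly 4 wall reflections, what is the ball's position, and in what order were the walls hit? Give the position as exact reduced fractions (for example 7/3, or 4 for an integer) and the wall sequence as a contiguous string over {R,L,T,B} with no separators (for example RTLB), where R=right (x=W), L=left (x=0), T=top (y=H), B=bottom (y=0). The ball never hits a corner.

1. t=1 → L at (0,5); v=(1,1)
2. t=2 → T at (2,7); v=(1,-1)
3. t=6 → R at (8,1); v=(-1,-1)
4. t=1 → B at (7,0); v=(-1,1)

Final position: (7,0)
Wall sequence: LTRB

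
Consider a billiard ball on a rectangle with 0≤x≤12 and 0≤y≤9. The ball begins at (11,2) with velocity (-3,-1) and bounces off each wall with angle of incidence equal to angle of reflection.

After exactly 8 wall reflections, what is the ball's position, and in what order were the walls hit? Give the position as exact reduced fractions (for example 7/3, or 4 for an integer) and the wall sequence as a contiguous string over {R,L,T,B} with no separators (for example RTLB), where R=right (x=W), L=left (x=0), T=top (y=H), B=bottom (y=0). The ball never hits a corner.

Final position: (1,0)
Wall sequence: BLRTLRLB

1. t=2 → B at (5,0); v=(-3,1)
2. t=5/3 → L at (0,5/3); v=(3,1)
3. t=4 → R at (12,17/3); v=(-3,1)
4. t=10/3 → T at (2,9); v=(-3,-1)
5. t=2/3 → L at (0,25/3); v=(3,-1)
6. t=4 → R at (12,13/3); v=(-3,-1)
7. t=4 → L at (0,1/3); v=(3,-1)
8. t=1/3 → B at (1,0); v=(3,1)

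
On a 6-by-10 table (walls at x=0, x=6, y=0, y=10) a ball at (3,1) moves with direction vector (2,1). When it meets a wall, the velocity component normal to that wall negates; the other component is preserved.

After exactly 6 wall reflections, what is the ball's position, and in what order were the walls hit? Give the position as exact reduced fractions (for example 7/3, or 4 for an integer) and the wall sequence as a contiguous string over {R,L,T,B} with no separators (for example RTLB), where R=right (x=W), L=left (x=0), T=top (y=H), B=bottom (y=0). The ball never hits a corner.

1. t=3/2 → R at (6,5/2); v=(-2,1)
2. t=3 → L at (0,11/2); v=(2,1)
3. t=3 → R at (6,17/2); v=(-2,1)
4. t=3/2 → T at (3,10); v=(-2,-1)
5. t=3/2 → L at (0,17/2); v=(2,-1)
6. t=3 → R at (6,11/2); v=(-2,-1)

Final position: (6,11/2)
Wall sequence: RLRTLR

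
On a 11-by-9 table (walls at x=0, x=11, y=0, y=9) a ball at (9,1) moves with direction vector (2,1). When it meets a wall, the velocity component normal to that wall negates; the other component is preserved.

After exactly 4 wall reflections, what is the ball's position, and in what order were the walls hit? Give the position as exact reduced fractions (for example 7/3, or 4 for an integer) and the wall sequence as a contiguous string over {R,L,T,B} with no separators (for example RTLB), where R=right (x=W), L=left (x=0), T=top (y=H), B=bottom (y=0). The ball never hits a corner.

Final position: (11,5)
Wall sequence: RLTR

1. t=1 → R at (11,2); v=(-2,1)
2. t=11/2 → L at (0,15/2); v=(2,1)
3. t=3/2 → T at (3,9); v=(2,-1)
4. t=4 → R at (11,5); v=(-2,-1)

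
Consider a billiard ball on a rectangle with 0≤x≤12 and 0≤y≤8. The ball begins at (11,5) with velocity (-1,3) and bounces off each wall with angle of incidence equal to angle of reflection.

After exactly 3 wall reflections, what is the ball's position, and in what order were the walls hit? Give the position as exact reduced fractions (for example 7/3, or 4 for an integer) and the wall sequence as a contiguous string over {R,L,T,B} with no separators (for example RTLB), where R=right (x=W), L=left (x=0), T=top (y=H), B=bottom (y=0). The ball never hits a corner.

1. t=1 → T at (10,8); v=(-1,-3)
2. t=8/3 → B at (22/3,0); v=(-1,3)
3. t=8/3 → T at (14/3,8); v=(-1,-3)

Final position: (14/3,8)
Wall sequence: TBT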